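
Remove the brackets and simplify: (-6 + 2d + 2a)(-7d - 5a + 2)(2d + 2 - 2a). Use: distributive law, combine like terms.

64d^2 + 68d - 72ad + 92a - 88a^2 - 24 - 28d^3 - 20ad^2 + 28a^2d + 20a^3

(-6 + 2d + 2a)(-7d - 5a + 2)(2d + 2 - 2a)
= (42d + 30a - 12 - 14d^2 - 10ad + 4d - 14ad - 10a^2 + 4a)(2d + 2 - 2a)    [distributive law]
= (46d + 34a - 12 - 14d^2 - 24ad - 10a^2)(2d + 2 - 2a)    [combine like terms]
= 92d^2 + 92d - 92ad + 68ad + 68a - 68a^2 - 24d - 24 + 24a - 28d^3 - 28d^2 + 28ad^2 - 48ad^2 - 48ad + 48a^2d - 20a^2d - 20a^2 + 20a^3    [distributive law]
= 64d^2 + 68d - 72ad + 92a - 88a^2 - 24 - 28d^3 - 20ad^2 + 28a^2d + 20a^3    [combine like terms]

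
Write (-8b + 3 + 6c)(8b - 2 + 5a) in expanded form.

-64b^2 + 40b - 40ab - 6 + 15a + 48bc - 12c + 30ac

(-8b + 3 + 6c)(8b - 2 + 5a)
= -64b^2 + 16b - 40ab + 24b - 6 + 15a + 48bc - 12c + 30ac    [distributive law]
= -64b^2 + 40b - 40ab - 6 + 15a + 48bc - 12c + 30ac    [combine like terms]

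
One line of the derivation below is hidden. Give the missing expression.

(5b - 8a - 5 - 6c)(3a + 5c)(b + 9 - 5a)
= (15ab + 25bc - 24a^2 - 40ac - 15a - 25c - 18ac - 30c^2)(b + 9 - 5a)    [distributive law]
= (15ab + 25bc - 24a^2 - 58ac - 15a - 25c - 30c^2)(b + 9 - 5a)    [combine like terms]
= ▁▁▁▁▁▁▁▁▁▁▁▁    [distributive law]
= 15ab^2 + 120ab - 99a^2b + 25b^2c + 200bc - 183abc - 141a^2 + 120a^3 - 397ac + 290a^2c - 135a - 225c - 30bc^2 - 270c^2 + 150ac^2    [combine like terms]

Applying distributive law to the line above:

15ab^2 + 135ab - 75a^2b + 25b^2c + 225bc - 125abc - 24a^2b - 216a^2 + 120a^3 - 58abc - 522ac + 290a^2c - 15ab - 135a + 75a^2 - 25bc - 225c + 125ac - 30bc^2 - 270c^2 + 150ac^2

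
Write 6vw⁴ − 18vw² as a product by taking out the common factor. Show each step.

6vw²(w² − 3)

6vw⁴ − 18vw²
= 6(vw⁴ − 3vw²)    [factor out 6]
= 6vw²(w² − 3)    [factor out vw²]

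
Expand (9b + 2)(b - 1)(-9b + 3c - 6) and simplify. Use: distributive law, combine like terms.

(9b + 2)(b - 1)(-9b + 3c - 6)
= (9b² - 9b + 2b - 2)(-9b + 3c - 6)    [distributive law]
= (9b² - 7b - 2)(-9b + 3c - 6)    [combine like terms]
= -81b³ + 27b²c - 54b² + 63b² - 21bc + 42b + 18b - 6c + 12    [distributive law]
= -81b³ + 27b²c + 9b² - 21bc + 60b - 6c + 12    [combine like terms]

-81b³ + 27b²c + 9b² - 21bc + 60b - 6c + 12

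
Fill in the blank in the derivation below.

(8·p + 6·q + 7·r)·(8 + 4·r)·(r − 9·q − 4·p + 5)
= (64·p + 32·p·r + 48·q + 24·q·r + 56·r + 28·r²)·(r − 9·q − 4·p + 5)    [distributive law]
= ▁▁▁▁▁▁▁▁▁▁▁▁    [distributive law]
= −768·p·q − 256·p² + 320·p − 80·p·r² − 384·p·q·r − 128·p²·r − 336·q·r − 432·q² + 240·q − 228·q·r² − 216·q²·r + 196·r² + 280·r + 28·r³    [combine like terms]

Applying distributive law to the line above:

64·p·r − 576·p·q − 256·p² + 320·p + 32·p·r² − 288·p·q·r − 128·p²·r + 160·p·r + 48·q·r − 432·q² − 192·p·q + 240·q + 24·q·r² − 216·q²·r − 96·p·q·r + 120·q·r + 56·r² − 504·q·r − 224·p·r + 280·r + 28·r³ − 252·q·r² − 112·p·r² + 140·r²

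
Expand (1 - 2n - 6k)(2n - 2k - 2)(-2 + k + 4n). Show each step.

-20n + 62kn + 32n^2 - 22k - 14k^2 + 4 - 36kn^2 - 16n^3 + 40k^2n + 12k^3

(1 - 2n - 6k)(2n - 2k - 2)(-2 + k + 4n)
= (2n - 2k - 2 - 4n^2 + 4kn + 4n - 12kn + 12k^2 + 12k)(-2 + k + 4n)    [distributive law]
= (6n + 10k - 2 - 4n^2 - 8kn + 12k^2)(-2 + k + 4n)    [combine like terms]
= -12n + 6kn + 24n^2 - 20k + 10k^2 + 40kn + 4 - 2k - 8n + 8n^2 - 4kn^2 - 16n^3 + 16kn - 8k^2n - 32kn^2 - 24k^2 + 12k^3 + 48k^2n    [distributive law]
= -20n + 62kn + 32n^2 - 22k - 14k^2 + 4 - 36kn^2 - 16n^3 + 40k^2n + 12k^3    [combine like terms]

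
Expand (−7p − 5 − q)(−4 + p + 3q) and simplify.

(−7p − 5 − q)(−4 + p + 3q)
= 28p − 7p^2 − 21pq + 20 − 5p − 15q + 4q − pq − 3q^2    [distributive law]
= 23p − 7p^2 − 22pq + 20 − 11q − 3q^2    [combine like terms]

23p − 7p^2 − 22pq + 20 − 11q − 3q^2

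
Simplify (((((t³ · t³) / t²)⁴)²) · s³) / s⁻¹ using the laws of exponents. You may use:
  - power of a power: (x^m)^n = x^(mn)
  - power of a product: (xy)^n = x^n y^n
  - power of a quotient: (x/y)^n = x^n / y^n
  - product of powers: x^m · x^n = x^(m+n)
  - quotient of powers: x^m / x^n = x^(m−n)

(((((t³ · t³) / t²)⁴)²) · s³) / s⁻¹
= ((((t³ · t³) / t²)⁸) · s³) / s⁻¹    [power of a power]
= ((((t³ · t³)⁸) / ((t²)⁸)) · s³) / s⁻¹    [power of a quotient]
= (((((t³)⁸) · ((t³)⁸)) / ((t²)⁸)) · s³) / s⁻¹    [power of a product]
= (((t²⁴ · ((t³)⁸)) / ((t²)⁸)) · s³) / s⁻¹    [power of a power]
= (((t²⁴ · t²⁴) / ((t²)⁸)) · s³) / s⁻¹    [power of a power]
= ((t⁴⁸ / ((t²)⁸)) · s³) / s⁻¹    [product of powers]
= ((t⁴⁸ / t¹⁶) · s³) / s⁻¹    [power of a power]
= (t³² · s³) / s⁻¹    [quotient of powers]
= s⁴·t³²    [quotient of powers]

s⁴·t³²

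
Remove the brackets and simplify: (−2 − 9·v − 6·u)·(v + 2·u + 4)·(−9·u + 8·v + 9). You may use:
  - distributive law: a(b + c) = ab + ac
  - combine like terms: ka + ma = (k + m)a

−98·u·v − 385·v^2 − 406·v + 144·u^2 − 180·u − 72 − 111·u·v^2 − 72·v^3 + 120·u^2·v + 108·u^3

(−2 − 9·v − 6·u)·(v + 2·u + 4)·(−9·u + 8·v + 9)
= (−2·v − 4·u − 8 − 9·v^2 − 18·u·v − 36·v − 6·u·v − 12·u^2 − 24·u)·(−9·u + 8·v + 9)    [distributive law]
= (−38·v − 28·u − 8 − 9·v^2 − 24·u·v − 12·u^2)·(−9·u + 8·v + 9)    [combine like terms]
= 342·u·v − 304·v^2 − 342·v + 252·u^2 − 224·u·v − 252·u + 72·u − 64·v − 72 + 81·u·v^2 − 72·v^3 − 81·v^2 + 216·u^2·v − 192·u·v^2 − 216·u·v + 108·u^3 − 96·u^2·v − 108·u^2    [distributive law]
= −98·u·v − 385·v^2 − 406·v + 144·u^2 − 180·u − 72 − 111·u·v^2 − 72·v^3 + 120·u^2·v + 108·u^3    [combine like terms]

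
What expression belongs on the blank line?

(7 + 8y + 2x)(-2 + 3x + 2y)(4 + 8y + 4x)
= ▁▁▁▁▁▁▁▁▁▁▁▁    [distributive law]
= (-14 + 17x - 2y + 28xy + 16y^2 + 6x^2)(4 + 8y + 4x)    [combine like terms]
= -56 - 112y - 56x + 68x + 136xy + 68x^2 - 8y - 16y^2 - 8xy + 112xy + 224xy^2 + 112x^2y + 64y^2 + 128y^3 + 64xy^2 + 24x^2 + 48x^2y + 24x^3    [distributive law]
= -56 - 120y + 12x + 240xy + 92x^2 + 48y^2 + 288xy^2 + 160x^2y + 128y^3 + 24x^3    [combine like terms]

After distributive law, the bracketed line is:

(-14 + 21x + 14y - 16y + 24xy + 16y^2 - 4x + 6x^2 + 4xy)(4 + 8y + 4x)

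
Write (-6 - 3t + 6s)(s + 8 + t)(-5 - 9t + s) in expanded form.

(-6 - 3t + 6s)(s + 8 + t)(-5 - 9t + s)
= (-6s - 48 - 6t - 3st - 24t - 3t^2 + 6s^2 + 48s + 6st)(-5 - 9t + s)    [distributive law]
= (42s - 48 - 30t + 3st - 3t^2 + 6s^2)(-5 - 9t + s)    [combine like terms]
= -210s - 378st + 42s^2 + 240 + 432t - 48s + 150t + 270t^2 - 30st - 15st - 27st^2 + 3s^2t + 15t^2 + 27t^3 - 3st^2 - 30s^2 - 54s^2t + 6s^3    [distributive law]
= -258s - 423st + 12s^2 + 240 + 582t + 285t^2 - 30st^2 - 51s^2t + 27t^3 + 6s^3    [combine like terms]

-258s - 423st + 12s^2 + 240 + 582t + 285t^2 - 30st^2 - 51s^2t + 27t^3 + 6s^3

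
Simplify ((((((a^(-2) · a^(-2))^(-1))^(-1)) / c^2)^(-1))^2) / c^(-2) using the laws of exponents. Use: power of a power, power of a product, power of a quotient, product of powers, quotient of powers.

a^8c^6

((((((a^(-2) · a^(-2))^(-1))^(-1)) / c^2)^(-1))^2) / c^(-2)
= (((((a^(-2) · a^(-2))^(-1))^(-1)) / c^2)^(-2)) / c^(-2)    [power of a power]
= (((((a^(-2) · a^(-2))^(-1))^(-1))^(-2)) / ((c^2)^(-2))) / c^(-2)    [power of a quotient]
= ((((a^(-2) · a^(-2))^(-1))^2) / ((c^2)^(-2))) / c^(-2)    [power of a power]
= (((a^(-2) · a^(-2))^(-2)) / ((c^2)^(-2))) / c^(-2)    [power of a power]
= ((((a^(-2))^(-2)) · ((a^(-2))^(-2))) / ((c^2)^(-2))) / c^(-2)    [power of a product]
= ((a^4 · ((a^(-2))^(-2))) / ((c^2)^(-2))) / c^(-2)    [power of a power]
= ((a^4 · a^4) / ((c^2)^(-2))) / c^(-2)    [power of a power]
= (a^8 / ((c^2)^(-2))) / c^(-2)    [product of powers]
= (a^8 / c^(-4)) / c^(-2)    [power of a power]
= a^8c^6    [quotient of powers; product of powers]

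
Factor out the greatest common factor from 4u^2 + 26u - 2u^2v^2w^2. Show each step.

2u(2u + 13 - uv^2w^2)

4u^2 + 26u - 2u^2v^2w^2
= 2(2u^2 + 13u - u^2v^2w^2)    [factor out 2]
= 2u(2u + 13 - uv^2w^2)    [factor out u]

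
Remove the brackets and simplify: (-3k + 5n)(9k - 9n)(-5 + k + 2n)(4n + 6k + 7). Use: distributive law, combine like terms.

(-3k + 5n)(9k - 9n)(-5 + k + 2n)(4n + 6k + 7)
= (-27k^2 + 27kn + 45kn - 45n^2)(-5 + k + 2n)(4n + 6k + 7)    [distributive law]
= (-27k^2 + 72kn - 45n^2)(-5 + k + 2n)(4n + 6k + 7)    [combine like terms]
= (135k^2 - 27k^3 - 54k^2n - 360kn + 72k^2n + 144kn^2 + 225n^2 - 45kn^2 - 90n^3)(4n + 6k + 7)    [distributive law]
= (135k^2 - 27k^3 + 18k^2n - 360kn + 99kn^2 + 225n^2 - 90n^3)(4n + 6k + 7)    [combine like terms]
= 540k^2n + 810k^3 + 945k^2 - 108k^3n - 162k^4 - 189k^3 + 72k^2n^2 + 108k^3n + 126k^2n - 1440kn^2 - 2160k^2n - 2520kn + 396kn^3 + 594k^2n^2 + 693kn^2 + 900n^3 + 1350kn^2 + 1575n^2 - 360n^4 - 540kn^3 - 630n^3    [distributive law]
= -1494k^2n + 621k^3 + 945k^2 - 162k^4 + 666k^2n^2 + 603kn^2 - 2520kn - 144kn^3 + 270n^3 + 1575n^2 - 360n^4    [combine like terms]

-1494k^2n + 621k^3 + 945k^2 - 162k^4 + 666k^2n^2 + 603kn^2 - 2520kn - 144kn^3 + 270n^3 + 1575n^2 - 360n^4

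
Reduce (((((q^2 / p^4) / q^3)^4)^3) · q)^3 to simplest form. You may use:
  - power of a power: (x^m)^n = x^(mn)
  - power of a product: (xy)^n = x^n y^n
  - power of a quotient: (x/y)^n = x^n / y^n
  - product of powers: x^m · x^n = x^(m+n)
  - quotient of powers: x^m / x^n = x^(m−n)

(((((q^2 / p^4) / q^3)^4)^3) · q)^3
= (((((q^2 / p^4) / q^3)^4)^3)^3) · (q^3)    [power of a product]
= ((((q^2 / p^4) / q^3)^4)^9) · (q^3)    [power of a power]
= (((q^2 / p^4) / q^3)^36) · (q^3)    [power of a power]
= (((q^2 / p^4)^36) / ((q^3)^36)) · (q^3)    [power of a quotient]
= ((((q^2)^36) / ((p^4)^36)) / ((q^3)^36)) · (q^3)    [power of a quotient]
= ((q^72 / ((p^4)^36)) / ((q^3)^36)) · (q^3)    [power of a power]
= ((q^72 / p^144) / ((q^3)^36)) · (q^3)    [power of a power]
= ((q^72 / p^144) / q^108) · (q^3)    [power of a power]
= p^(-144)q^(-33)    [quotient of powers; product of powers]

p^(-144)q^(-33)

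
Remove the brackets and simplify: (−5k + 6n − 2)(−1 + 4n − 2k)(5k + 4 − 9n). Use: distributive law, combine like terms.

(−5k + 6n − 2)(−1 + 4n − 2k)(5k + 4 − 9n)
= (5k − 20kn + 10k^2 − 6n + 24n^2 − 12kn + 2 − 8n + 4k)(5k + 4 − 9n)    [distributive law]
= (9k − 32kn + 10k^2 − 14n + 24n^2 + 2)(5k + 4 − 9n)    [combine like terms]
= 45k^2 + 36k − 81kn − 160k^2n − 128kn + 288kn^2 + 50k^3 + 40k^2 − 90k^2n − 70kn − 56n + 126n^2 + 120kn^2 + 96n^2 − 216n^3 + 10k + 8 − 18n    [distributive law]
= 85k^2 + 46k − 279kn − 250k^2n + 408kn^2 + 50k^3 − 74n + 222n^2 − 216n^3 + 8    [combine like terms]

85k^2 + 46k − 279kn − 250k^2n + 408kn^2 + 50k^3 − 74n + 222n^2 − 216n^3 + 8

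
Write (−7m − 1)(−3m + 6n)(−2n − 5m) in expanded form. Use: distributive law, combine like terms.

(−7m − 1)(−3m + 6n)(−2n − 5m)
= (21m^2 − 42mn + 3m − 6n)(−2n − 5m)    [distributive law]
= −42m^2n − 105m^3 + 84mn^2 + 210m^2n − 6mn − 15m^2 + 12n^2 + 30mn    [distributive law]
= 168m^2n − 105m^3 + 84mn^2 + 24mn − 15m^2 + 12n^2    [combine like terms]

168m^2n − 105m^3 + 84mn^2 + 24mn − 15m^2 + 12n^2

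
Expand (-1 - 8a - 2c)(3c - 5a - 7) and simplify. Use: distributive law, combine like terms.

(-1 - 8a - 2c)(3c - 5a - 7)
= -3c + 5a + 7 - 24ac + 40a^2 + 56a - 6c^2 + 10ac + 14c    [distributive law]
= 11c + 61a + 7 - 14ac + 40a^2 - 6c^2    [combine like terms]

11c + 61a + 7 - 14ac + 40a^2 - 6c^2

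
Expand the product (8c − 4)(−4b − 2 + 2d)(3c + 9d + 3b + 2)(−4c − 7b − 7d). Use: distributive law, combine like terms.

(8c − 4)(−4b − 2 + 2d)(3c + 9d + 3b + 2)(−4c − 7b − 7d)
= (−32bc − 16c + 16cd + 16b + 8 − 8d)(3c + 9d + 3b + 2)(−4c − 7b − 7d)    [distributive law]
= (−96bc^2 − 288bcd − 96b^2c − 64bc − 48c^2 − 144cd − 48bc − 32c + 48c^2d + 144cd^2 + 48bcd + 32cd + 48bc + 144bd + 48b^2 + 32b + 24c + 72d + 24b + 16 − 24cd − 72d^2 − 24bd − 16d)(−4c − 7b − 7d)    [distributive law]
= (−96bc^2 − 240bcd − 96b^2c − 64bc − 48c^2 − 136cd − 8c + 48c^2d + 144cd^2 + 120bd + 48b^2 + 56b + 56d + 16 − 72d^2)(−4c − 7b − 7d)    [combine like terms]
= 384bc^3 + 672b^2c^2 + 672bc^2d + 960bc^2d + 1680b^2cd + 1680bcd^2 + 384b^2c^2 + 672b^3c + 672b^2cd + 256bc^2 + 448b^2c + 448bcd + 192c^3 + 336bc^2 + 336c^2d + 544c^2d + 952bcd + 952cd^2 + 32c^2 + 56bc + 56cd − 192c^3d − 336bc^2d − 336c^2d^2 − 576c^2d^2 − 1008bcd^2 − 1008cd^3 − 480bcd − 840b^2d − 840bd^2 − 192b^2c − 336b^3 − 336b^2d − 224bc − 392b^2 − 392bd − 224cd − 392bd − 392d^2 − 64c − 112b − 112d + 288cd^2 + 504bd^2 + 504d^3    [distributive law]
= 384bc^3 + 1056b^2c^2 + 1296bc^2d + 2352b^2cd + 672bcd^2 + 672b^3c + 592bc^2 + 256b^2c + 920bcd + 192c^3 + 880c^2d + 1240cd^2 + 32c^2 − 168bc − 168cd − 192c^3d − 912c^2d^2 − 1008cd^3 − 1176b^2d − 336bd^2 − 336b^3 − 392b^2 − 784bd − 392d^2 − 64c − 112b − 112d + 504d^3    [combine like terms]

384bc^3 + 1056b^2c^2 + 1296bc^2d + 2352b^2cd + 672bcd^2 + 672b^3c + 592bc^2 + 256b^2c + 920bcd + 192c^3 + 880c^2d + 1240cd^2 + 32c^2 − 168bc − 168cd − 192c^3d − 912c^2d^2 − 1008cd^3 − 1176b^2d − 336bd^2 − 336b^3 − 392b^2 − 784bd − 392d^2 − 64c − 112b − 112d + 504d^3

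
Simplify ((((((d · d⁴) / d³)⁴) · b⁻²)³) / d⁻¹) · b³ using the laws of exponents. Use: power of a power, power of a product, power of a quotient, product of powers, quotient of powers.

b⁻³d²⁵

((((((d · d⁴) / d³)⁴) · b⁻²)³) / d⁻¹) · b³
= ((((((d · d⁴) / d³)⁴)³) · ((b⁻²)³)) / d⁻¹) · b³    [power of a product]
= (((((d · d⁴) / d³)¹²) · ((b⁻²)³)) / d⁻¹) · b³    [power of a power]
= (((((d · d⁴)¹²) / ((d³)¹²)) · ((b⁻²)³)) / d⁻¹) · b³    [power of a quotient]
= (((((d¹²) · ((d⁴)¹²)) / ((d³)¹²)) · ((b⁻²)³)) / d⁻¹) · b³    [power of a product]
= ((((d¹² · d⁴⁸) / ((d³)¹²)) · ((b⁻²)³)) / d⁻¹) · b³    [power of a power]
= (((d⁶⁰ / ((d³)¹²)) · ((b⁻²)³)) / d⁻¹) · b³    [product of powers]
= (((d⁶⁰ / d³⁶) · ((b⁻²)³)) / d⁻¹) · b³    [power of a power]
= ((d²⁴ · ((b⁻²)³)) / d⁻¹) · b³    [quotient of powers]
= ((d²⁴ · b⁻⁶) / d⁻¹) · b³    [power of a power]
= b⁻³d²⁵    [quotient of powers; product of powers]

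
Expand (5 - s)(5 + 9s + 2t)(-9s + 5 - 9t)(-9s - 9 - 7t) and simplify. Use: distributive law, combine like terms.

3870s² - 900s + 5890st - 1125 + 700t + 2035t² + 2916s³ + 6084s²t + 3868st² + 630t³ - 729s⁴ - 1458s³t - 855s²t² - 126st³

(5 - s)(5 + 9s + 2t)(-9s + 5 - 9t)(-9s - 9 - 7t)
= (25 + 45s + 10t - 5s - 9s² - 2st)(-9s + 5 - 9t)(-9s - 9 - 7t)    [distributive law]
= (25 + 40s + 10t - 9s² - 2st)(-9s + 5 - 9t)(-9s - 9 - 7t)    [combine like terms]
= (-225s + 125 - 225t - 360s² + 200s - 360st - 90st + 50t - 90t² + 81s³ - 45s² + 81s²t + 18s²t - 10st + 18st²)(-9s - 9 - 7t)    [distributive law]
= (-25s + 125 - 175t - 405s² - 460st - 90t² + 81s³ + 99s²t + 18st²)(-9s - 9 - 7t)    [combine like terms]
= 225s² + 225s + 175st - 1125s - 1125 - 875t + 1575st + 1575t + 1225t² + 3645s³ + 3645s² + 2835s²t + 4140s²t + 4140st + 3220st² + 810st² + 810t² + 630t³ - 729s⁴ - 729s³ - 567s³t - 891s³t - 891s²t - 693s²t² - 162s²t² - 162st² - 126st³    [distributive law]
= 3870s² - 900s + 5890st - 1125 + 700t + 2035t² + 2916s³ + 6084s²t + 3868st² + 630t³ - 729s⁴ - 1458s³t - 855s²t² - 126st³    [combine like terms]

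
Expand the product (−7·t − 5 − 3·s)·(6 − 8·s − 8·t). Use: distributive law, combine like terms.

(−7·t − 5 − 3·s)·(6 − 8·s − 8·t)
= −42·t + 56·s·t + 56·t^2 − 30 + 40·s + 40·t − 18·s + 24·s^2 + 24·s·t    [distributive law]
= −2·t + 80·s·t + 56·t^2 − 30 + 22·s + 24·s^2    [combine like terms]

−2·t + 80·s·t + 56·t^2 − 30 + 22·s + 24·s^2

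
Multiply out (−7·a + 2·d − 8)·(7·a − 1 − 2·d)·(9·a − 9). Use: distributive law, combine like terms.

−441·a^3 + 513·a + 252·a^2·d − 126·a·d − 126·d − 36·a·d^2 + 36·d^2 − 72

(−7·a + 2·d − 8)·(7·a − 1 − 2·d)·(9·a − 9)
= (−49·a^2 + 7·a + 14·a·d + 14·a·d − 2·d − 4·d^2 − 56·a + 8 + 16·d)·(9·a − 9)    [distributive law]
= (−49·a^2 − 49·a + 28·a·d + 14·d − 4·d^2 + 8)·(9·a − 9)    [combine like terms]
= −441·a^3 + 441·a^2 − 441·a^2 + 441·a + 252·a^2·d − 252·a·d + 126·a·d − 126·d − 36·a·d^2 + 36·d^2 + 72·a − 72    [distributive law]
= −441·a^3 + 513·a + 252·a^2·d − 126·a·d − 126·d − 36·a·d^2 + 36·d^2 − 72    [combine like terms]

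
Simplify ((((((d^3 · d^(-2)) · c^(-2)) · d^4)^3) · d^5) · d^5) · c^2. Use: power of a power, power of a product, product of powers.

((((((d^3 · d^(-2)) · c^(-2)) · d^4)^3) · d^5) · d^5) · c^2
= ((((((d^3 · d^(-2)) · c^(-2))^3) · ((d^4)^3)) · d^5) · d^5) · c^2    [power of a product]
= ((((((d^3 · d^(-2))^3) · ((c^(-2))^3)) · ((d^4)^3)) · d^5) · d^5) · c^2    [power of a product]
= (((((((d^3)^3) · ((d^(-2))^3)) · ((c^(-2))^3)) · ((d^4)^3)) · d^5) · d^5) · c^2    [power of a product]
= (((((d^9 · ((d^(-2))^3)) · ((c^(-2))^3)) · ((d^4)^3)) · d^5) · d^5) · c^2    [power of a power]
= (((((d^9 · d^(-6)) · ((c^(-2))^3)) · ((d^4)^3)) · d^5) · d^5) · c^2    [power of a power]
= ((((d^3 · ((c^(-2))^3)) · ((d^4)^3)) · d^5) · d^5) · c^2    [product of powers]
= ((((d^3 · c^(-6)) · ((d^4)^3)) · d^5) · d^5) · c^2    [power of a power]
= ((((d^3 · c^(-6)) · d^12) · d^5) · d^5) · c^2    [power of a power]
= c^(-4)d^25    [product of powers]

c^(-4)d^25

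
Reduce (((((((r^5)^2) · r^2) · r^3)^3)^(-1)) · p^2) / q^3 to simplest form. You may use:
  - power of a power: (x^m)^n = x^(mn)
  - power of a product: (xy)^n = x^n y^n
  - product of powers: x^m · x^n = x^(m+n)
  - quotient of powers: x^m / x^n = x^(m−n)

p^2·q^(-3)·r^(-45)

(((((((r^5)^2) · r^2) · r^3)^3)^(-1)) · p^2) / q^3
= ((((((r^5)^2) · r^2) · r^3)^(-3)) · p^2) / q^3    [power of a power]
= ((((((r^5)^2) · r^2)^(-3)) · ((r^3)^(-3))) · p^2) / q^3    [power of a product]
= ((((((r^5)^2)^(-3)) · ((r^2)^(-3))) · ((r^3)^(-3))) · p^2) / q^3    [power of a product]
= (((((r^5)^(-6)) · ((r^2)^(-3))) · ((r^3)^(-3))) · p^2) / q^3    [power of a power]
= (((r^(-30) · ((r^2)^(-3))) · ((r^3)^(-3))) · p^2) / q^3    [power of a power]
= (((r^(-30) · r^(-6)) · ((r^3)^(-3))) · p^2) / q^3    [power of a power]
= ((r^(-36) · ((r^3)^(-3))) · p^2) / q^3    [product of powers]
= ((r^(-36) · r^(-9)) · p^2) / q^3    [power of a power]
= (r^(-45) · p^2) / q^3    [product of powers]
= p^2·q^(-3)·r^(-45)    [quotient of powers]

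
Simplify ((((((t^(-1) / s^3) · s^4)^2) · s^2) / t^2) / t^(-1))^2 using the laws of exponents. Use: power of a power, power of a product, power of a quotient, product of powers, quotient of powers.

s^8t^(-6)

((((((t^(-1) / s^3) · s^4)^2) · s^2) / t^2) / t^(-1))^2
= ((((((t^(-1) / s^3) · s^4)^2) · s^2) / t^2)^2) / ((t^(-1))^2)    [power of a quotient]
= ((((((t^(-1) / s^3) · s^4)^2) · s^2)^2) / ((t^2)^2)) / ((t^(-1))^2)    [power of a quotient]
= ((((((t^(-1) / s^3) · s^4)^2)^2) · ((s^2)^2)) / ((t^2)^2)) / ((t^(-1))^2)    [power of a product]
= (((((t^(-1) / s^3) · s^4)^4) · ((s^2)^2)) / ((t^2)^2)) / ((t^(-1))^2)    [power of a power]
= (((((t^(-1) / s^3)^4) · ((s^4)^4)) · ((s^2)^2)) / ((t^2)^2)) / ((t^(-1))^2)    [power of a product]
= ((((((t^(-1))^4) / ((s^3)^4)) · ((s^4)^4)) · ((s^2)^2)) / ((t^2)^2)) / ((t^(-1))^2)    [power of a quotient]
= ((((t^(-4) / ((s^3)^4)) · ((s^4)^4)) · ((s^2)^2)) / ((t^2)^2)) / ((t^(-1))^2)    [power of a power]
= ((((t^(-4) / s^12) · ((s^4)^4)) · ((s^2)^2)) / ((t^2)^2)) / ((t^(-1))^2)    [power of a power]
= ((((t^(-4) / s^12) · s^16) · ((s^2)^2)) / ((t^2)^2)) / ((t^(-1))^2)    [power of a power]
= ((((t^(-4) / s^12) · s^16) · s^4) / ((t^2)^2)) / ((t^(-1))^2)    [power of a power]
= ((((t^(-4) / s^12) · s^16) · s^4) / t^4) / ((t^(-1))^2)    [power of a power]
= ((((t^(-4) / s^12) · s^16) · s^4) / t^4) / t^(-2)    [power of a power]
= s^8t^(-6)    [quotient of powers; product of powers]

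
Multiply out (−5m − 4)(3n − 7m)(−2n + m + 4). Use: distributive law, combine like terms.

(−5m − 4)(3n − 7m)(−2n + m + 4)
= (−15mn + 35m^2 − 12n + 28m)(−2n + m + 4)    [distributive law]
= 30mn^2 − 15m^2n − 60mn − 70m^2n + 35m^3 + 140m^2 + 24n^2 − 12mn − 48n − 56mn + 28m^2 + 112m    [distributive law]
= 30mn^2 − 85m^2n − 128mn + 35m^3 + 168m^2 + 24n^2 − 48n + 112m    [combine like terms]

30mn^2 − 85m^2n − 128mn + 35m^3 + 168m^2 + 24n^2 − 48n + 112m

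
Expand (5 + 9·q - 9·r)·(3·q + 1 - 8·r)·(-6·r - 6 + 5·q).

205·q·r - 119·q - 42·q^2 + 264·r - 30 - 138·r^2 - 657·q^2·r + 135·q^3 + 954·q·r^2 - 432·r^3

(5 + 9·q - 9·r)·(3·q + 1 - 8·r)·(-6·r - 6 + 5·q)
= (15·q + 5 - 40·r + 27·q^2 + 9·q - 72·q·r - 27·q·r - 9·r + 72·r^2)·(-6·r - 6 + 5·q)    [distributive law]
= (24·q + 5 - 49·r + 27·q^2 - 99·q·r + 72·r^2)·(-6·r - 6 + 5·q)    [combine like terms]
= -144·q·r - 144·q + 120·q^2 - 30·r - 30 + 25·q + 294·r^2 + 294·r - 245·q·r - 162·q^2·r - 162·q^2 + 135·q^3 + 594·q·r^2 + 594·q·r - 495·q^2·r - 432·r^3 - 432·r^2 + 360·q·r^2    [distributive law]
= 205·q·r - 119·q - 42·q^2 + 264·r - 30 - 138·r^2 - 657·q^2·r + 135·q^3 + 954·q·r^2 - 432·r^3    [combine like terms]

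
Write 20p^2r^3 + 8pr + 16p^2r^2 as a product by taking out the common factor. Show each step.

4pr(5pr^2 + 2 + 4pr)

20p^2r^3 + 8pr + 16p^2r^2
= 4(5p^2r^3 + 2pr + 4p^2r^2)    [factor out 4]
= 4pr(5pr^2 + 2 + 4pr)    [factor out pr]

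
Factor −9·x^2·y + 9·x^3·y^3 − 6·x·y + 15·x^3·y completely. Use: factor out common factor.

−9·x^2·y + 9·x^3·y^3 − 6·x·y + 15·x^3·y
= 3(−3·x^2·y + 3·x^3·y^3 − 2·x·y + 5·x^3·y)    [factor out 3]
= 3·x·y(−3·x + 3·x^2·y^2 − 2 + 5·x^2)    [factor out x·y]

3·x·y(−3·x + 3·x^2·y^2 − 2 + 5·x^2)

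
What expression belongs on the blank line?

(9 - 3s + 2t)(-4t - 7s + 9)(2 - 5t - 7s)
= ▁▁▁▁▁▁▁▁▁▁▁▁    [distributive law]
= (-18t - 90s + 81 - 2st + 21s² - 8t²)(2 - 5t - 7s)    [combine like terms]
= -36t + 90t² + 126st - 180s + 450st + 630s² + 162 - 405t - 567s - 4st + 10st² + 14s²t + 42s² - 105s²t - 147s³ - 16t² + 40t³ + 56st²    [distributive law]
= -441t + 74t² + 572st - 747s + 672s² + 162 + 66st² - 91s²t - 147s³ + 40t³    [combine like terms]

Applying distributive law to the line above:

(-36t - 63s + 81 + 12st + 21s² - 27s - 8t² - 14st + 18t)(2 - 5t - 7s)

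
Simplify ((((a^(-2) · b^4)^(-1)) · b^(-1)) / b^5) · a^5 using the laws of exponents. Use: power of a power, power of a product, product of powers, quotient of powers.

((((a^(-2) · b^4)^(-1)) · b^(-1)) / b^5) · a^5
= (((((a^(-2))^(-1)) · ((b^4)^(-1))) · b^(-1)) / b^5) · a^5    [power of a product]
= (((a^2 · ((b^4)^(-1))) · b^(-1)) / b^5) · a^5    [power of a power]
= (((a^2 · b^(-4)) · b^(-1)) / b^5) · a^5    [power of a power]
= a^7b^(-10)    [quotient of powers; product of powers]

a^7b^(-10)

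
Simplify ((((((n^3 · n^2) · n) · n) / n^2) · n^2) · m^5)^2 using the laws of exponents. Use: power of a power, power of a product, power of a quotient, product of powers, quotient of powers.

((((((n^3 · n^2) · n) · n) / n^2) · n^2) · m^5)^2
= ((((((n^3 · n^2) · n) · n) / n^2) · n^2)^2) · ((m^5)^2)    [power of a product]
= ((((((n^3 · n^2) · n) · n) / n^2)^2) · ((n^2)^2)) · ((m^5)^2)    [power of a product]
= ((((((n^3 · n^2) · n) · n)^2) / ((n^2)^2)) · ((n^2)^2)) · ((m^5)^2)    [power of a quotient]
= ((((((n^3 · n^2) · n)^2) · (n^2)) / ((n^2)^2)) · ((n^2)^2)) · ((m^5)^2)    [power of a product]
= ((((((n^3 · n^2)^2) · (n^2)) · (n^2)) / ((n^2)^2)) · ((n^2)^2)) · ((m^5)^2)    [power of a product]
= (((((((n^3)^2) · ((n^2)^2)) · (n^2)) · (n^2)) / ((n^2)^2)) · ((n^2)^2)) · ((m^5)^2)    [power of a product]
= (((((n^6 · ((n^2)^2)) · (n^2)) · (n^2)) / ((n^2)^2)) · ((n^2)^2)) · ((m^5)^2)    [power of a power]
= (((((n^6 · n^4) · (n^2)) · (n^2)) / ((n^2)^2)) · ((n^2)^2)) · ((m^5)^2)    [power of a power]
= ((((n^10 · (n^2)) · (n^2)) / ((n^2)^2)) · ((n^2)^2)) · ((m^5)^2)    [product of powers]
= (((n^12 · (n^2)) / ((n^2)^2)) · ((n^2)^2)) · ((m^5)^2)    [product of powers]
= ((n^14 / ((n^2)^2)) · ((n^2)^2)) · ((m^5)^2)    [product of powers]
= ((n^14 / n^4) · ((n^2)^2)) · ((m^5)^2)    [power of a power]
= (n^10 · ((n^2)^2)) · ((m^5)^2)    [quotient of powers]
= (n^10 · n^4) · ((m^5)^2)    [power of a power]
= n^14 · ((m^5)^2)    [product of powers]
= n^14 · m^10    [power of a power]
= m^10n^14    [rearrange]

m^10n^14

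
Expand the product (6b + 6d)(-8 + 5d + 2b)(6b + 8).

(6b + 6d)(-8 + 5d + 2b)(6b + 8)
= (-48b + 30bd + 12b² - 48d + 30d² + 12bd)(6b + 8)    [distributive law]
= (-48b + 42bd + 12b² - 48d + 30d²)(6b + 8)    [combine like terms]
= -288b² - 384b + 252b²d + 336bd + 72b³ + 96b² - 288bd - 384d + 180bd² + 240d²    [distributive law]
= -192b² - 384b + 252b²d + 48bd + 72b³ - 384d + 180bd² + 240d²    [combine like terms]

-192b² - 384b + 252b²d + 48bd + 72b³ - 384d + 180bd² + 240d²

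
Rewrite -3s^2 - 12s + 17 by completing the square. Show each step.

-3s^2 - 12s + 17
= -3(s^2 + 4s) + 17    [factor out -3 from the s-terms]
= -3(s^2 + 4s + 4 - 4) + 17    [add and subtract 4 inside the bracket]
= -3(s + 2)^2 + 12 + 17    [perfect-square identity]
= -3(s + 2)^2 + 29    [combine constants]

-3(s + 2)^2 + 29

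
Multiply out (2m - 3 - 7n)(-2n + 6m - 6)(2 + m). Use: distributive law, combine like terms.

(2m - 3 - 7n)(-2n + 6m - 6)(2 + m)
= (-4mn + 12m² - 12m + 6n - 18m + 18 + 14n² - 42mn + 42n)(2 + m)    [distributive law]
= (-46mn + 12m² - 30m + 48n + 18 + 14n²)(2 + m)    [combine like terms]
= -92mn - 46m²n + 24m² + 12m³ - 60m - 30m² + 96n + 48mn + 36 + 18m + 28n² + 14mn²    [distributive law]
= -44mn - 46m²n - 6m² + 12m³ - 42m + 96n + 36 + 28n² + 14mn²    [combine like terms]

-44mn - 46m²n - 6m² + 12m³ - 42m + 96n + 36 + 28n² + 14mn²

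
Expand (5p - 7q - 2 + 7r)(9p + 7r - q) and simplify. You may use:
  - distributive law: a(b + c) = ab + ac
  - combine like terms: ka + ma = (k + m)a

45p^2 + 98pr - 68pq - 56qr + 7q^2 - 18p - 14r + 2q + 49r^2

(5p - 7q - 2 + 7r)(9p + 7r - q)
= 45p^2 + 35pr - 5pq - 63pq - 49qr + 7q^2 - 18p - 14r + 2q + 63pr + 49r^2 - 7qr    [distributive law]
= 45p^2 + 98pr - 68pq - 56qr + 7q^2 - 18p - 14r + 2q + 49r^2    [combine like terms]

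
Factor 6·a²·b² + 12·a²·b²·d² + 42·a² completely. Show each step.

6·a²·b² + 12·a²·b²·d² + 42·a²
= 6(a²·b² + 2·a²·b²·d² + 7·a²)    [factor out 6]
= 6·a²(b² + 2·b²·d² + 7)    [factor out a²]

6·a²(b² + 2·b²·d² + 7)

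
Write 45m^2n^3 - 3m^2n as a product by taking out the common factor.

3m^2n(15n^2 - 1)

45m^2n^3 - 3m^2n
= 3(15m^2n^3 - m^2n)    [factor out 3]
= 3m^2n(15n^2 - 1)    [factor out m^2n]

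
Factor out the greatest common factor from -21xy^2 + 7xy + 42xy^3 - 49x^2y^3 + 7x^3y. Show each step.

7xy(-3y + 1 + 6y^2 - 7xy^2 + x^2)

-21xy^2 + 7xy + 42xy^3 - 49x^2y^3 + 7x^3y
= 7(-3xy^2 + xy + 6xy^3 - 7x^2y^3 + x^3y)    [factor out 7]
= 7xy(-3y + 1 + 6y^2 - 7xy^2 + x^2)    [factor out xy]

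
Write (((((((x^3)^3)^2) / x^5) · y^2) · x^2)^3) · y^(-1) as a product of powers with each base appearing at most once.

x^45·y^5

(((((((x^3)^3)^2) / x^5) · y^2) · x^2)^3) · y^(-1)
= (((((((x^3)^3)^2) / x^5) · y^2)^3) · ((x^2)^3)) · y^(-1)    [power of a product]
= (((((((x^3)^3)^2) / x^5)^3) · ((y^2)^3)) · ((x^2)^3)) · y^(-1)    [power of a product]
= (((((((x^3)^3)^2)^3) / ((x^5)^3)) · ((y^2)^3)) · ((x^2)^3)) · y^(-1)    [power of a quotient]
= ((((((x^3)^3)^6) / ((x^5)^3)) · ((y^2)^3)) · ((x^2)^3)) · y^(-1)    [power of a power]
= (((((x^3)^18) / ((x^5)^3)) · ((y^2)^3)) · ((x^2)^3)) · y^(-1)    [power of a power]
= (((x^54 / ((x^5)^3)) · ((y^2)^3)) · ((x^2)^3)) · y^(-1)    [power of a power]
= (((x^54 / x^15) · ((y^2)^3)) · ((x^2)^3)) · y^(-1)    [power of a power]
= ((x^39 · ((y^2)^3)) · ((x^2)^3)) · y^(-1)    [quotient of powers]
= ((x^39 · y^6) · ((x^2)^3)) · y^(-1)    [power of a power]
= ((x^39 · y^6) · x^6) · y^(-1)    [power of a power]
= x^45·y^5    [product of powers]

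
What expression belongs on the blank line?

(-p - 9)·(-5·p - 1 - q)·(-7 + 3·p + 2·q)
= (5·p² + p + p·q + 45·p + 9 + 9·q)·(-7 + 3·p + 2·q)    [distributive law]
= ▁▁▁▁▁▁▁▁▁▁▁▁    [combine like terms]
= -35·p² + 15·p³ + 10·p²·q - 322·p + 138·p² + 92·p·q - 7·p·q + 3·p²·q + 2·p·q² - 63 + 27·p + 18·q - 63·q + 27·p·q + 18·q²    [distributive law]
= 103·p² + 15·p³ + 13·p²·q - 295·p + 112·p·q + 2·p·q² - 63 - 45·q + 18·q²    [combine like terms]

By combine like terms:

(5·p² + 46·p + p·q + 9 + 9·q)·(-7 + 3·p + 2·q)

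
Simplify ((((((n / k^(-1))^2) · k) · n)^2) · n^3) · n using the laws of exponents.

((((((n / k^(-1))^2) · k) · n)^2) · n^3) · n
= ((((((n / k^(-1))^2) · k)^2) · (n^2)) · n^3) · n    [power of a product]
= ((((((n / k^(-1))^2)^2) · (k^2)) · (n^2)) · n^3) · n    [power of a product]
= (((((n / k^(-1))^4) · (k^2)) · (n^2)) · n^3) · n    [power of a power]
= (((((n^4) / ((k^(-1))^4)) · (k^2)) · (n^2)) · n^3) · n    [power of a quotient]
= ((((n^4 / k^(-4)) · (k^2)) · (n^2)) · n^3) · n    [power of a power]
= k^6·n^10    [quotient of powers; product of powers]

k^6·n^10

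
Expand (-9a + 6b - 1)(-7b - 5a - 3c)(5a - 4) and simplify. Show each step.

165a²b - 97ab + 225a³ - 155a² + 135a²c - 93ac - 210ab² + 168b² - 90abc + 72bc - 28b - 20a - 12c

(-9a + 6b - 1)(-7b - 5a - 3c)(5a - 4)
= (63ab + 45a² + 27ac - 42b² - 30ab - 18bc + 7b + 5a + 3c)(5a - 4)    [distributive law]
= (33ab + 45a² + 27ac - 42b² - 18bc + 7b + 5a + 3c)(5a - 4)    [combine like terms]
= 165a²b - 132ab + 225a³ - 180a² + 135a²c - 108ac - 210ab² + 168b² - 90abc + 72bc + 35ab - 28b + 25a² - 20a + 15ac - 12c    [distributive law]
= 165a²b - 97ab + 225a³ - 155a² + 135a²c - 93ac - 210ab² + 168b² - 90abc + 72bc - 28b - 20a - 12c    [combine like terms]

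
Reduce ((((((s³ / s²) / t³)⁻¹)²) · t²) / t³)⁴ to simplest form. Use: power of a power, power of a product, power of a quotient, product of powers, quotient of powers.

((((((s³ / s²) / t³)⁻¹)²) · t²) / t³)⁴
= ((((((s³ / s²) / t³)⁻¹)²) · t²)⁴) / ((t³)⁴)    [power of a quotient]
= ((((((s³ / s²) / t³)⁻¹)²)⁴) · ((t²)⁴)) / ((t³)⁴)    [power of a product]
= (((((s³ / s²) / t³)⁻¹)⁸) · ((t²)⁴)) / ((t³)⁴)    [power of a power]
= ((((s³ / s²) / t³)⁻⁸) · ((t²)⁴)) / ((t³)⁴)    [power of a power]
= ((((s³ / s²)⁻⁸) / ((t³)⁻⁸)) · ((t²)⁴)) / ((t³)⁴)    [power of a quotient]
= (((((s³)⁻⁸) / ((s²)⁻⁸)) / ((t³)⁻⁸)) · ((t²)⁴)) / ((t³)⁴)    [power of a quotient]
= (((s⁻²⁴ / ((s²)⁻⁸)) / ((t³)⁻⁸)) · ((t²)⁴)) / ((t³)⁴)    [power of a power]
= (((s⁻²⁴ / s⁻¹⁶) / ((t³)⁻⁸)) · ((t²)⁴)) / ((t³)⁴)    [power of a power]
= ((s⁻⁸ / ((t³)⁻⁸)) · ((t²)⁴)) / ((t³)⁴)    [quotient of powers]
= ((s⁻⁸ / t⁻²⁴) · ((t²)⁴)) / ((t³)⁴)    [power of a power]
= ((s⁻⁸ / t⁻²⁴) · t⁸) / ((t³)⁴)    [power of a power]
= ((s⁻⁸ / t⁻²⁴) · t⁸) / t¹²    [power of a power]
= s⁻⁸·t²⁰    [quotient of powers; product of powers]

s⁻⁸·t²⁰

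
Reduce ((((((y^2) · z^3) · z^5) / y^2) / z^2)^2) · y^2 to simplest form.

y^2·z^12

((((((y^2) · z^3) · z^5) / y^2) / z^2)^2) · y^2
= ((((((y^2) · z^3) · z^5) / y^2)^2) / ((z^2)^2)) · y^2    [power of a quotient]
= ((((((y^2) · z^3) · z^5)^2) / ((y^2)^2)) / ((z^2)^2)) · y^2    [power of a quotient]
= ((((((y^2) · z^3)^2) · ((z^5)^2)) / ((y^2)^2)) / ((z^2)^2)) · y^2    [power of a product]
= ((((((y^2)^2) · ((z^3)^2)) · ((z^5)^2)) / ((y^2)^2)) / ((z^2)^2)) · y^2    [power of a product]
= (((((y^4) · ((z^3)^2)) · ((z^5)^2)) / ((y^2)^2)) / ((z^2)^2)) · y^2    [power of a power]
= ((((y^4 · z^6) · ((z^5)^2)) / ((y^2)^2)) / ((z^2)^2)) · y^2    [power of a power]
= ((((y^4 · z^6) · z^10) / ((y^2)^2)) / ((z^2)^2)) · y^2    [power of a power]
= ((((y^4 · z^6) · z^10) / y^4) / ((z^2)^2)) · y^2    [power of a power]
= ((((y^4 · z^6) · z^10) / y^4) / z^4) · y^2    [power of a power]
= y^2·z^12    [quotient of powers; product of powers]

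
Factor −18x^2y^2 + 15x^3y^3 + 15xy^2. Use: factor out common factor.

3xy^2(−6x + 5x^2y + 5)

−18x^2y^2 + 15x^3y^3 + 15xy^2
= 3(−6x^2y^2 + 5x^3y^3 + 5xy^2)    [factor out 3]
= 3xy^2(−6x + 5x^2y + 5)    [factor out xy^2]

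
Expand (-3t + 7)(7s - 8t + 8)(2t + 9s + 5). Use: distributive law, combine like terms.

(-3t + 7)(7s - 8t + 8)(2t + 9s + 5)
= (-21st + 24t^2 - 24t + 49s - 56t + 56)(2t + 9s + 5)    [distributive law]
= (-21st + 24t^2 - 80t + 49s + 56)(2t + 9s + 5)    [combine like terms]
= -42st^2 - 189s^2t - 105st + 48t^3 + 216st^2 + 120t^2 - 160t^2 - 720st - 400t + 98st + 441s^2 + 245s + 112t + 504s + 280    [distributive law]
= 174st^2 - 189s^2t - 727st + 48t^3 - 40t^2 - 288t + 441s^2 + 749s + 280    [combine like terms]

174st^2 - 189s^2t - 727st + 48t^3 - 40t^2 - 288t + 441s^2 + 749s + 280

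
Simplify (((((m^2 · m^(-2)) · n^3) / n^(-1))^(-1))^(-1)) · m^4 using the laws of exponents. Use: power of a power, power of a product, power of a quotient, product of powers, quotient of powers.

(((((m^2 · m^(-2)) · n^3) / n^(-1))^(-1))^(-1)) · m^4
= ((((m^2 · m^(-2)) · n^3) / n^(-1))^1) · m^4    [power of a power]
= ((((m^2 · m^(-2)) · n^3)^1) / ((n^(-1))^1)) · m^4    [power of a quotient]
= ((((m^2 · m^(-2))^1) · ((n^3)^1)) / ((n^(-1))^1)) · m^4    [power of a product]
= (((((m^2)^1) · ((m^(-2))^1)) · ((n^3)^1)) / ((n^(-1))^1)) · m^4    [power of a product]
= (((m^2 · ((m^(-2))^1)) · ((n^3)^1)) / ((n^(-1))^1)) · m^4    [power of a power]
= (((m^2 · m^(-2)) · ((n^3)^1)) / ((n^(-1))^1)) · m^4    [power of a power]
= ((m^0 · ((n^3)^1)) / ((n^(-1))^1)) · m^4    [product of powers]
= ((m^0 · n^3) / ((n^(-1))^1)) · m^4    [power of a power]
= ((m^0 · n^3) / n^(-1)) · m^4    [power of a power]
= m^4n^4    [quotient of powers; product of powers]

m^4n^4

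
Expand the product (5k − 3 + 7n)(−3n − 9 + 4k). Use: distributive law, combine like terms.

(5k − 3 + 7n)(−3n − 9 + 4k)
= −15kn − 45k + 20k² + 9n + 27 − 12k − 21n² − 63n + 28kn    [distributive law]
= 13kn − 57k + 20k² − 54n + 27 − 21n²    [combine like terms]

13kn − 57k + 20k² − 54n + 27 − 21n²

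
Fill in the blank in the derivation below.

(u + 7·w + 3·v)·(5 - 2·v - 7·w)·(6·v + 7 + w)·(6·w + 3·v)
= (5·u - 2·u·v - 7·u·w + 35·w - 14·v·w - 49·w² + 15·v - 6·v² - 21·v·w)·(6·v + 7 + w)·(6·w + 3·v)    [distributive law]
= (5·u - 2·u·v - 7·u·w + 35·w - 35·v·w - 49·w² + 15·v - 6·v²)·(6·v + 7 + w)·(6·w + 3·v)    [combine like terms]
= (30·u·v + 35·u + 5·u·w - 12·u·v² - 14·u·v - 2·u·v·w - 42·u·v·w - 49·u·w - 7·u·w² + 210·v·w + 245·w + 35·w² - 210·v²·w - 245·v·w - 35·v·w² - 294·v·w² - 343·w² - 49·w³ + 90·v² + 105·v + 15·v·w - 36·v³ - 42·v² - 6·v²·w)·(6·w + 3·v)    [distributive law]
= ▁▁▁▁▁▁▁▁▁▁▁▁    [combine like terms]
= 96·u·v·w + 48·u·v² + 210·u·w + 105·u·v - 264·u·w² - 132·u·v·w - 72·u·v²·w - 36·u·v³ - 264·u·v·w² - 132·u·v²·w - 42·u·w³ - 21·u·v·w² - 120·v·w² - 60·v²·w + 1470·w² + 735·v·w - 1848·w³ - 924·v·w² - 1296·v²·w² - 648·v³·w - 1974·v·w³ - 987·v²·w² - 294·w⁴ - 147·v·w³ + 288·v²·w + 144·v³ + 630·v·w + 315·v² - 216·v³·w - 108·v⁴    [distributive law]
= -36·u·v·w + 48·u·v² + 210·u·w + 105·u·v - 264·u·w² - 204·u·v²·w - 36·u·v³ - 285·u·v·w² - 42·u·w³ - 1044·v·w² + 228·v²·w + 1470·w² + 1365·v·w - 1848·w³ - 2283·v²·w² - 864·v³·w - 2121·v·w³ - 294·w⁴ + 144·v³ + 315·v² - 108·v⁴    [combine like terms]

By combine like terms:

(16·u·v + 35·u - 44·u·w - 12·u·v² - 44·u·v·w - 7·u·w² - 20·v·w + 245·w - 308·w² - 216·v²·w - 329·v·w² - 49·w³ + 48·v² + 105·v - 36·v³)·(6·w + 3·v)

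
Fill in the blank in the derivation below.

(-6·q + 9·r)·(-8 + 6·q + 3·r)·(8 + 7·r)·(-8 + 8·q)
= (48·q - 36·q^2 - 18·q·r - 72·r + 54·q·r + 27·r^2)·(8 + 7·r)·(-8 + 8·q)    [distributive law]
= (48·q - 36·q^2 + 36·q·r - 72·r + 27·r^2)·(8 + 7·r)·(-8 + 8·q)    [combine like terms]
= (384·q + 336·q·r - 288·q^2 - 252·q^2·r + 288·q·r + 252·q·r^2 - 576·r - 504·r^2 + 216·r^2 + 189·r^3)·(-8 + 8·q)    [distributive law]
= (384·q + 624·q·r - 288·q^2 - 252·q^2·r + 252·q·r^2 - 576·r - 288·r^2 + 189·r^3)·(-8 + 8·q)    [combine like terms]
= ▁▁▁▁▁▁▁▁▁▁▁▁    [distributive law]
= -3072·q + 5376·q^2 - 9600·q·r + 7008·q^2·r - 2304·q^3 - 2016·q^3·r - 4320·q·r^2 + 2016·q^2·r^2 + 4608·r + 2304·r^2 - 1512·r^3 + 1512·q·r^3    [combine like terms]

By distributive law:

-3072·q + 3072·q^2 - 4992·q·r + 4992·q^2·r + 2304·q^2 - 2304·q^3 + 2016·q^2·r - 2016·q^3·r - 2016·q·r^2 + 2016·q^2·r^2 + 4608·r - 4608·q·r + 2304·r^2 - 2304·q·r^2 - 1512·r^3 + 1512·q·r^3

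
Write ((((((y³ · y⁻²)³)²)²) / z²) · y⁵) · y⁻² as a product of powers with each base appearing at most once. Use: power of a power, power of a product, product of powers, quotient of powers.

y¹⁵z⁻²

((((((y³ · y⁻²)³)²)²) / z²) · y⁵) · y⁻²
= (((((y³ · y⁻²)³)⁴) / z²) · y⁵) · y⁻²    [power of a power]
= ((((y³ · y⁻²)¹²) / z²) · y⁵) · y⁻²    [power of a power]
= (((((y³)¹²) · ((y⁻²)¹²)) / z²) · y⁵) · y⁻²    [power of a product]
= (((y³⁶ · ((y⁻²)¹²)) / z²) · y⁵) · y⁻²    [power of a power]
= (((y³⁶ · y⁻²⁴) / z²) · y⁵) · y⁻²    [power of a power]
= ((y¹² / z²) · y⁵) · y⁻²    [product of powers]
= y¹⁵z⁻²    [quotient of powers; product of powers]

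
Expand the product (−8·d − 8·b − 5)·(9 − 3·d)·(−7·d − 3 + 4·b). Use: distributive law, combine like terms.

327·d^2 + 486·d + 204·b·d − 168·d^3 − 72·b·d^2 + 36·b − 288·b^2 + 96·b^2·d + 135

(−8·d − 8·b − 5)·(9 − 3·d)·(−7·d − 3 + 4·b)
= (−72·d + 24·d^2 − 72·b + 24·b·d − 45 + 15·d)·(−7·d − 3 + 4·b)    [distributive law]
= (−57·d + 24·d^2 − 72·b + 24·b·d − 45)·(−7·d − 3 + 4·b)    [combine like terms]
= 399·d^2 + 171·d − 228·b·d − 168·d^3 − 72·d^2 + 96·b·d^2 + 504·b·d + 216·b − 288·b^2 − 168·b·d^2 − 72·b·d + 96·b^2·d + 315·d + 135 − 180·b    [distributive law]
= 327·d^2 + 486·d + 204·b·d − 168·d^3 − 72·b·d^2 + 36·b − 288·b^2 + 96·b^2·d + 135    [combine like terms]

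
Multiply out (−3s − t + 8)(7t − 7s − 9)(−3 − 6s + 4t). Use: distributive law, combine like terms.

(−3s − t + 8)(7t − 7s − 9)(−3 − 6s + 4t)
= (−21st + 21s^2 + 27s − 7t^2 + 7st + 9t + 56t − 56s − 72)(−3 − 6s + 4t)    [distributive law]
= (−14st + 21s^2 − 29s − 7t^2 + 65t − 72)(−3 − 6s + 4t)    [combine like terms]
= 42st + 84s^2t − 56st^2 − 63s^2 − 126s^3 + 84s^2t + 87s + 174s^2 − 116st + 21t^2 + 42st^2 − 28t^3 − 195t − 390st + 260t^2 + 216 + 432s − 288t    [distributive law]
= −464st + 168s^2t − 14st^2 + 111s^2 − 126s^3 + 519s + 281t^2 − 28t^3 − 483t + 216    [combine like terms]

−464st + 168s^2t − 14st^2 + 111s^2 − 126s^3 + 519s + 281t^2 − 28t^3 − 483t + 216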